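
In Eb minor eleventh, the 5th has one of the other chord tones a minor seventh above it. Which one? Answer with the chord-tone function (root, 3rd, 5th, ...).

Eb minor eleventh is spelled Eb Gb Bb Db F Ab.
The 5th is Bb. A minor seventh above Bb is Ab.
Ab is the chord's 11th.

11th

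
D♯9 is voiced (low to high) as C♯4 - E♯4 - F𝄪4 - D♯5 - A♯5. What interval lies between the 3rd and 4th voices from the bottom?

Those voices are F𝄪4 and D♯5.
From F𝄪 to D♯: 8 semitones over a sixth = minor.

minor 6th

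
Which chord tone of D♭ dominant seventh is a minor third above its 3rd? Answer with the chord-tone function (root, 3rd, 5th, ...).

5th

D♭ dominant seventh is spelled D♭ F A♭ C♭.
The 3rd is F. A minor third above F is A♭.
A♭ is the chord's 5th.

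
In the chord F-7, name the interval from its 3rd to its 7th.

Spelling the chord: F-Ab-C-Eb.
So we need the interval from Ab up to Eb.
Counting 5 letters and 7 half steps from Ab gives a perfect fifth.

P5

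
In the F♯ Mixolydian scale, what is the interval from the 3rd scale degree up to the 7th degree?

Spelling the F♯ Mixolydian scale: F♯ G♯ A♯ B C♯ D♯ E.
The 3rd scale degree is A♯ and the 7th scale degree is E.
5 letter names make it a fifth; at 6 semitones (a half step narrower than perfect) the quality is diminished.

d5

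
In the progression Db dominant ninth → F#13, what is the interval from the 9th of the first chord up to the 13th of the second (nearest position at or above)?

A7

Db dominant ninth has Eb as its 9th, and F#13 has D# as its 13th.
From Eb to D#: 12 semitones over a seventh = augmented.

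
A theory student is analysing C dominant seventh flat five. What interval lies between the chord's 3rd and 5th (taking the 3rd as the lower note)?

diminished 3rd

The chord tones of C7b5 (C dominant seventh flat five) are C-E-Gb-Bb.
3rd = E; 5th = Gb.
3 letter names make it a third; at 2 semitones (a whole step narrower than major) the quality is diminished.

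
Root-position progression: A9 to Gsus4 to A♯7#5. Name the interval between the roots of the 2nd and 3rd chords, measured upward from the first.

augmented 2nd

The roots are G and A♯.
From G to A♯: 3 semitones over a second = augmented.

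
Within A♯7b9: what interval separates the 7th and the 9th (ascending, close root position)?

minor third

Spelling the chord: A♯-C𝄪-E♯-G♯-B.
The 7th is G♯ and the 9th is B.
G♯ up to B is 3 semitones, a half step narrower than a major third, so the interval is minor.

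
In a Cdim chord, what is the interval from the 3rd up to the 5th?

The chord tones of Cdim are C–Eb–Gb.
3rd = Eb; 5th = Gb.
Eb up to Gb is 3 semitones, a half step narrower than a major third, so the interval is minor.

m3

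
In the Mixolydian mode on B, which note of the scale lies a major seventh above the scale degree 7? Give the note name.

The scale is B C# D# E F# G# A.
The scale degree 7 is A; a major seventh above that is G# — scale degree 6.

G#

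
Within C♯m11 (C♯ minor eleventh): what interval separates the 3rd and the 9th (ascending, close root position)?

The chord tones of C♯m11 (C♯ minor eleventh) are C♯-E-G♯-B-D♯-F♯.
That puts E below D♯.
E up to D♯ spans 7 letter names and 11 semitones — a major seventh.

major seventh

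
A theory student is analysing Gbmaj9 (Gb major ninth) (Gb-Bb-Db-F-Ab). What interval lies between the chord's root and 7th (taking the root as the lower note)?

So we need the interval from Gb up to F.
Gb up to F spans 7 letter names and 11 semitones — a major seventh.

major 7th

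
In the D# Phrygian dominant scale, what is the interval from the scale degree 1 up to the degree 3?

The scale runs D# E F## G# A# B C#.
The scale degree 1 is D# and the scale degree 3 is F##.
From D# to F## is 4 semitones, exactly the major third.

major third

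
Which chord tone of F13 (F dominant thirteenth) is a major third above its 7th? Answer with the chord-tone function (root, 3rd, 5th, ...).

9th

F13: F A C Eb G D.
The 7th is Eb. A major third above Eb is G.
G is the chord's 9th.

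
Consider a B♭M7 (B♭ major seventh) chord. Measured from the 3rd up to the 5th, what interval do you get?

B♭ major seventh: B♭-D-F-A.
The 3rd is D and the 5th is F.
From D to F: 3 semitones over a third = minor.

minor third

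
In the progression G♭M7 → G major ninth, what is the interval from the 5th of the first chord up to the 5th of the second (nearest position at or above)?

A1

The 5th of G♭M7 is D♭; the 5th of G major ninth is D.
D♭ up to D is 1 semitone, a half step wider than a perfect unison, so the interval is augmented.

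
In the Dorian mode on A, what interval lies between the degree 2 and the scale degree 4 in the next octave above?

The scale runs A B C D E F# G.
Degree 2 = B; degree 4 (up an octave) = D.
From B to D: 15 semitones over a tenth = minor.

m10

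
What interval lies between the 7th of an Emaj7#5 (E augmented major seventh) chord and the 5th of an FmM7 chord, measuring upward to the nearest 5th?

The 7th of Emaj7#5 (E augmented major seventh) is D♯; the 5th of FmM7 is C.
D♯ up to C is 9 semitones, a whole step narrower than a major seventh, so the interval is diminished.

d7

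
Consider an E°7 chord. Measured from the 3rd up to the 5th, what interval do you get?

minor third

E°7 (E diminished seventh): E G B♭ D♭.
That puts G below B♭.
G up to B♭ is 3 semitones, a half step narrower than a major third, so the interval is minor.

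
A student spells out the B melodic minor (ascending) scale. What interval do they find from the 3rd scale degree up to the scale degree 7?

augmented 5th

B melodic minor: B C# D E F# G# A#.
That puts D below A#.
From D to A#: 8 semitones over a fifth = augmented.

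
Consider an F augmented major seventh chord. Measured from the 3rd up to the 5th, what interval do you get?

major 3rd

Spelling the chord: F, A, C#, E.
The 3rd is A and the 5th is C#.
A up to C# spans 3 letter names and 4 semitones — a major third.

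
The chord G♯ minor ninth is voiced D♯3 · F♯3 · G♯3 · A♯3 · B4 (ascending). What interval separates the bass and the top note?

m13

The outer voices are D♯3 and B4.
From D♯ to B: 20 semitones over a thirteenth = minor.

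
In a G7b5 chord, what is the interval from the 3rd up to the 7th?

G7b5: G B Db F.
The 3rd is B and the 7th is F.
B up to F is 6 semitones, a half step narrower than a perfect fifth, so the interval is diminished.

diminished fifth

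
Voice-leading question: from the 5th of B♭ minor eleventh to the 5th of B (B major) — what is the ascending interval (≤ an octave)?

augmented unison

B♭ minor eleventh has F as its 5th, and B (B major) has F♯ as its 5th.
From F to F♯: 1 semitone over a unison = augmented.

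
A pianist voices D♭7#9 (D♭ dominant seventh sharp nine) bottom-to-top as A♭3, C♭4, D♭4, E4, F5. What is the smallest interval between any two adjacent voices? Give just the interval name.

Adjacent intervals: A♭3→C♭4 = minor third; C♭4→D♭4 = major second; D♭4→E4 = augmented second; E4→F5 = minor ninth.
The smallest is C♭4 to D♭4, a major second (2 semitones).

major second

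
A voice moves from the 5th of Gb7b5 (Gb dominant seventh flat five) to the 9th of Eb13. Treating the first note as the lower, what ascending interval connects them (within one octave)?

The 5th of Gb7b5 (Gb dominant seventh flat five) is Dbb; the 9th of Eb13 is F.
3 letter names make it a third; at 5 semitones (a half step wider than major) the quality is augmented.

augmented third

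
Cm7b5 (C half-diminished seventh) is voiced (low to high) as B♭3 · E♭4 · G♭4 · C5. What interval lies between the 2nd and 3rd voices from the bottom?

Those voices are E♭4 and G♭4.
E♭ up to G♭ is 3 semitones, a half step narrower than a major third, so the interval is minor.

minor third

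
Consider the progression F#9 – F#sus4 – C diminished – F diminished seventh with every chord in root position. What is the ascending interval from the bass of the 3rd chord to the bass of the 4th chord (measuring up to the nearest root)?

The roots are C and F.
Counting 4 letters and 5 half steps from C gives a perfect fourth.

P4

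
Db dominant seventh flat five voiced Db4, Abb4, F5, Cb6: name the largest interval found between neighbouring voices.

Adjacent intervals: Db4→Abb4 = diminished fifth; Abb4→F5 = augmented sixth; F5→Cb6 = diminished fifth.
The largest is Abb4 to F5, an augmented sixth (10 semitones).

augmented sixth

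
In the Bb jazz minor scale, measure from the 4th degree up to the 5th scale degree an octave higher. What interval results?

The scale runs Bb C Db Eb F G A.
The 4th degree is Eb and the degree 5 (up an octave) is F.
Eb up to F spans 9 letter names and 14 semitones — a major ninth.

major ninth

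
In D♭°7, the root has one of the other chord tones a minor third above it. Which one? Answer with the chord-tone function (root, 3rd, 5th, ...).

3rd

D♭dim7 (D♭ diminished seventh) is spelled D♭, F♭, A𝄫, C𝄫.
The root is D♭. A minor third above D♭ is F♭.
F♭ is the chord's 3rd.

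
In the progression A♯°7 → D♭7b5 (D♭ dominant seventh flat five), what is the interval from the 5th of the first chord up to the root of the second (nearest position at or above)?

A♯°7 has E as its 5th, and D♭7b5 (D♭ dominant seventh flat five) has D♭ as its root.
E up to D♭ is 9 semitones, a whole step narrower than a major seventh, so the interval is diminished.

diminished seventh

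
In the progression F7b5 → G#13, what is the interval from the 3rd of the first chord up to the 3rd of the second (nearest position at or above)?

augmented second

The 3rd of F7b5 is A; the 3rd of G#13 is B#.
From A to B#: 3 semitones over a second = augmented.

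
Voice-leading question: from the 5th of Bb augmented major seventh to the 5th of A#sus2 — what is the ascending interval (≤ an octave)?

Bb augmented major seventh has F# as its 5th, and A#sus2 has E# as its 5th.
From F# to E# is 11 semitones, exactly the major seventh.

M7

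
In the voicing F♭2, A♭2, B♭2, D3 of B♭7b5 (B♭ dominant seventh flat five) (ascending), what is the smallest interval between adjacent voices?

Adjacent intervals: F♭2→A♭2 = major third; A♭2→B♭2 = major second; B♭2→D3 = major third.
The smallest is A♭2 to B♭2, a major second (2 semitones).

major second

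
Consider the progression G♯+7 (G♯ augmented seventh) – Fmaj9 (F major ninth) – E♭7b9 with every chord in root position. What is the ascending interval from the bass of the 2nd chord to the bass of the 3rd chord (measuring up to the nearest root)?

minor seventh

The roots are F and E♭.
From F to E♭: 10 semitones over a seventh = minor.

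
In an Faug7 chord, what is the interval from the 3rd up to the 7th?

d5

Spelling the chord: F, A, C♯, E♭.
That puts A below E♭.
A up to E♭ is 6 semitones, a half step narrower than a perfect fifth, so the interval is diminished.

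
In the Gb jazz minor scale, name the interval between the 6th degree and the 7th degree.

major 2nd

Spelling the Gb jazz minor scale: Gb Ab Bbb Cb Db Eb F.
That puts Eb below F.
Counting 2 letters and 2 half steps from Eb gives a major second.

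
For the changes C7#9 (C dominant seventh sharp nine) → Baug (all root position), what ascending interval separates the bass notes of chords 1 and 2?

The roots are C and B.
C up to B spans 7 letter names and 11 semitones — a major seventh.

major seventh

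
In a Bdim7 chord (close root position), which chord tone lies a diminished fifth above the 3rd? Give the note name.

The chord tones of B diminished seventh are B, D, F, Ab.
The 3rd is D. A diminished fifth above D is Ab.
Ab is the chord's 7th.

Ab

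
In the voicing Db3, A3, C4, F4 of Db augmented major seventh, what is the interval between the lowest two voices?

Those voices are Db3 and A3.
From Db to A: 8 semitones over a fifth = augmented.

augmented fifth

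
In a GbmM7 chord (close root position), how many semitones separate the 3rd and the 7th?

The chord tones of Gb minor-major seventh are Gb-Bbb-Db-F.
Bbb to F is an augmented fifth: 8 semitones.

8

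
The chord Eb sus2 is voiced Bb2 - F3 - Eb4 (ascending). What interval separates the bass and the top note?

P11

The outer voices are Bb2 and Eb4.
From Bb to Eb is 17 semitones, exactly the perfect eleventh.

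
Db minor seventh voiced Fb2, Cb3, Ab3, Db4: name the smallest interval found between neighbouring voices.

Adjacent intervals: Fb2→Cb3 = perfect fifth; Cb3→Ab3 = major sixth; Ab3→Db4 = perfect fourth.
The smallest is Ab3 to Db4, a perfect fourth (5 semitones).

perfect 4th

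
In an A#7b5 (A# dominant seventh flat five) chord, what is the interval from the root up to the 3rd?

major 3rd

The chord tones of A#7b5 are A#–C##–E–G#.
That puts A# below C##.
From A# to C## is 4 semitones, exactly the major third.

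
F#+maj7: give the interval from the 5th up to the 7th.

m3

F#maj7#5 is spelled F# A# C## E#.
That puts C## below E#.
From C## to E#: 3 semitones over a third = minor.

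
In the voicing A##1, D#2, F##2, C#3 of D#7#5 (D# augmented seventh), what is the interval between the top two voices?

diminished fifth

Those voices are F##2 and C#3.
5 letter names make it a fifth; at 6 semitones (a half step narrower than perfect) the quality is diminished.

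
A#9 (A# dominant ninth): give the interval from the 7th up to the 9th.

A#9 is spelled A#–C##–E#–G#–B#.
That puts G# below B#.
G# up to B# spans 3 letter names and 4 semitones — a major third.

major third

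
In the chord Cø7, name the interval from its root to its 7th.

minor seventh

Cø (C half-diminished seventh) is spelled C–Eb–Gb–Bb.
So we need the interval from C up to Bb.
From C to Bb: 10 semitones over a seventh = minor.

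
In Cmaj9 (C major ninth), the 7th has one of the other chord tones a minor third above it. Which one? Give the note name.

Cmaj9 is spelled C E G B D.
The 7th is B. A minor third above B is D.
D is the chord's 9th.

D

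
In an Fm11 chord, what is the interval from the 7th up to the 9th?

The chord tones of Fm11 are F A♭ C E♭ G B♭.
The 7th is E♭ and the 9th is G.
Counting 3 letters and 4 half steps from E♭ gives a major third.

major 3rd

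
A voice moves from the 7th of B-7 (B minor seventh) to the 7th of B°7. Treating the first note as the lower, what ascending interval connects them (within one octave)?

B-7 (B minor seventh) has A as its 7th, and B°7 has Ab as its 7th.
From A to Ab: 11 semitones over an octave = diminished.

diminished octave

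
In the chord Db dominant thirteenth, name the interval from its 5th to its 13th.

Spelling the chord: Db F Ab Cb Eb Bb.
The 5th is Ab and the 13th is Bb.
Counting 9 letters and 14 half steps from Ab gives a major ninth.

major 9th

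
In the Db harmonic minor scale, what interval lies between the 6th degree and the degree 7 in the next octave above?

Spelling the Db harmonic minor scale: Db Eb Fb Gb Ab Bbb C.
The 6th degree is Bbb and the degree 7 (up an octave) is C.
9 letter names make it a ninth; at 15 semitones (a half step wider than major) the quality is augmented.

augmented 9th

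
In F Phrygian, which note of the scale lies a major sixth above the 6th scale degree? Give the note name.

Bb

The scale is F Gb Ab Bb C Db Eb.
The 6th scale degree is Db; a major sixth above that is Bb — scale degree 4.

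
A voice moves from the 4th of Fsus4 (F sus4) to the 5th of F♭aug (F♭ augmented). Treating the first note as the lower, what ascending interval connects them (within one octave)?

major second

Fsus4 (F sus4) has B♭ as its 4th, and F♭aug (F♭ augmented) has C as its 5th.
From B♭ to C is 2 semitones, exactly the major second.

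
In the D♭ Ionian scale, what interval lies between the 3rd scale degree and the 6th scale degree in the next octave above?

The scale runs D♭ E♭ F G♭ A♭ B♭ C.
3rd scale degree = F; degree 6 (up an octave) = B♭.
Counting 11 letters and 17 half steps from F gives a perfect eleventh.

perfect eleventh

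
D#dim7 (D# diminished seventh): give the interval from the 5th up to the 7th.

D#dim7 (D# diminished seventh): D#–F#–A–C.
5th = A; 7th = C.
A up to C is 3 semitones, a half step narrower than a major third, so the interval is minor.

minor 3rd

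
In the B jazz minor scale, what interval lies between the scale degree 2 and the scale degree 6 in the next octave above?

B melodic minor: B C# D E F# G# A#.
So we need the interval from C# up to G#.
Counting 12 letters and 19 half steps from C# gives a perfect twelfth.

perfect twelfth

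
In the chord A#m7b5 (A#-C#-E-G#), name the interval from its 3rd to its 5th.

minor third

That puts C# below E.
From C# to E: 3 semitones over a third = minor.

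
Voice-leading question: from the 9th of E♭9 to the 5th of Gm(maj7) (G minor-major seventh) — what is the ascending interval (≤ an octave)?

E♭9 has F as its 9th, and Gm(maj7) (G minor-major seventh) has D as its 5th.
Counting 6 letters and 9 half steps from F gives a major sixth.

major 6th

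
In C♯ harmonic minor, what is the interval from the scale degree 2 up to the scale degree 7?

The scale runs C♯ D♯ E F♯ G♯ A B♯.
Scale degree 2 = D♯; scale degree 7 = B♯.
From D♯ to B♯ is 9 semitones, exactly the major sixth.

major sixth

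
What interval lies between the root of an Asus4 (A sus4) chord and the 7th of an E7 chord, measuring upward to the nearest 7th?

Asus4 (A sus4) has A as its root, and E7 has D as its 7th.
Counting 4 letters and 5 half steps from A gives a perfect fourth.

perfect fourth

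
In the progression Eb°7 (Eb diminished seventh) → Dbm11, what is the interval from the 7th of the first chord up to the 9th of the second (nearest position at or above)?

augmented second

The 7th of Eb°7 (Eb diminished seventh) is Dbb; the 9th of Dbm11 is Eb.
2 letter names make it a second; at 3 semitones (a half step wider than major) the quality is augmented.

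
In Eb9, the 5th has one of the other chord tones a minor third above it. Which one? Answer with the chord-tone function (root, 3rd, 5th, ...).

7th

Spelling the chord: Eb-G-Bb-Db-F.
The 5th is Bb. A minor third above Bb is Db.
Db is the chord's 7th.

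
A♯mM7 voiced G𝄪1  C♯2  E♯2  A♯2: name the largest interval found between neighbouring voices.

Adjacent intervals: G𝄪1→C♯2 = diminished fourth; C♯2→E♯2 = major third; E♯2→A♯2 = perfect fourth.
The largest is E♯2 to A♯2, a perfect fourth (5 semitones).

perfect fourth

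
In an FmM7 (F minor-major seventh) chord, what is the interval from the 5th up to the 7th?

Spelling the chord: F–Ab–C–E.
So we need the interval from C up to E.
Counting 3 letters and 4 half steps from C gives a major third.

major 3rd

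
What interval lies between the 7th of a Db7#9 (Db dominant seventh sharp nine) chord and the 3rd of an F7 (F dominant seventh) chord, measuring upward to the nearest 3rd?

augmented 6th

Db7#9 (Db dominant seventh sharp nine) has Cb as its 7th, and F7 (F dominant seventh) has A as its 3rd.
From Cb to A: 10 semitones over a sixth = augmented.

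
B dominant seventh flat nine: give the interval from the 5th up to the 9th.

Spelling the chord: B D# F# A C.
The 5th is F# and the 9th is C.
F# up to C is 6 semitones, a half step narrower than a perfect fifth, so the interval is diminished.

diminished 5th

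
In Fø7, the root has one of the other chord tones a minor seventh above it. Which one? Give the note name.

Eb

Fm7b5 is spelled F-Ab-Cb-Eb.
The root is F. A minor seventh above F is Eb.
Eb is the chord's 7th.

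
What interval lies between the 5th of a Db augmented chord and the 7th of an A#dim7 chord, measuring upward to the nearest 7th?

Db augmented has A as its 5th, and A#dim7 has G as its 7th.
From A to G: 10 semitones over a seventh = minor.

minor seventh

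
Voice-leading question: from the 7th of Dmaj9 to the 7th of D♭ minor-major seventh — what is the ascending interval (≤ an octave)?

diminished octave

Dmaj9 has C♯ as its 7th, and D♭ minor-major seventh has C as its 7th.
C♯ up to C is 11 semitones, a half step narrower than a perfect octave, so the interval is diminished.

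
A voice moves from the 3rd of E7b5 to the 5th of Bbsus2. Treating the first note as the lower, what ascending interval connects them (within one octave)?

d7

E7b5 has G# as its 3rd, and Bbsus2 has F as its 5th.
From G# to F: 9 semitones over a seventh = diminished.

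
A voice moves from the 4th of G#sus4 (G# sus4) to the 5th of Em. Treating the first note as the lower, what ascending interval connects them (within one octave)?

minor seventh

G#sus4 (G# sus4) has C# as its 4th, and Em has B as its 5th.
From C# to B: 10 semitones over a seventh = minor.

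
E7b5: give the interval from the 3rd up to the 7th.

diminished fifth

The chord tones of E7b5 are E–G♯–B♭–D.
That puts G♯ below D.
From G♯ to D: 6 semitones over a fifth = diminished.
This 3–7 tritone is the characteristic tension at the heart of the dominant sound.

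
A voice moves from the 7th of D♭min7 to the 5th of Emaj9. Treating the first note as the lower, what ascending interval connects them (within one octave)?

The 7th of D♭min7 is C♭; the 5th of Emaj9 is B.
From C♭ to B: 12 semitones over a seventh = augmented.

A7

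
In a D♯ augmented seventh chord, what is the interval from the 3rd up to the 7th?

diminished fifth

D♯ augmented seventh is spelled D♯ F𝄪 A𝄪 C♯.
3rd = F𝄪; 7th = C♯.
5 letter names make it a fifth; at 6 semitones (a half step narrower than perfect) the quality is diminished.
That tritone between 3rd and 7th is what gives the dominant seventh its pull toward resolution.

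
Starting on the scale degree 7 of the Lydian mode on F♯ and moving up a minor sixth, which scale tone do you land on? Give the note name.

C#

The scale is F♯ G♯ A♯ B♯ C♯ D♯ E♯.
The scale degree 7 is E♯; a minor sixth above that is C♯ — scale degree 5.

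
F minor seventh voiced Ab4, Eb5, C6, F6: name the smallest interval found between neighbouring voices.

Adjacent intervals: Ab4→Eb5 = perfect fifth; Eb5→C6 = major sixth; C6→F6 = perfect fourth.
The smallest is C6 to F6, a perfect fourth (5 semitones).

perfect fourth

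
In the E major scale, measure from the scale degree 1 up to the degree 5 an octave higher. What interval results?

P12

Spelling the E major scale: E F# G# A B C# D#.
So we need the interval from E up to B.
Counting 12 letters and 19 half steps from E gives a perfect twelfth.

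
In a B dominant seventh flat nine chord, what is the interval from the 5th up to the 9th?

diminished fifth

Spelling the chord: B–D#–F#–A–C.
So we need the interval from F# up to C.
F# up to C is 6 semitones, a half step narrower than a perfect fifth, so the interval is diminished.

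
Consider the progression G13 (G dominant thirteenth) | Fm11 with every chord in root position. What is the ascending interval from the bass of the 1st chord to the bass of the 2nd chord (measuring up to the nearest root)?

m7

The roots are G and F.
G up to F is 10 semitones, a half step narrower than a major seventh, so the interval is minor.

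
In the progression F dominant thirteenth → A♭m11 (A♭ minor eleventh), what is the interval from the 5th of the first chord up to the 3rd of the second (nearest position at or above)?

The 5th of F dominant thirteenth is C; the 3rd of A♭m11 (A♭ minor eleventh) is C♭.
From C to C♭: 11 semitones over an octave = diminished.

diminished octave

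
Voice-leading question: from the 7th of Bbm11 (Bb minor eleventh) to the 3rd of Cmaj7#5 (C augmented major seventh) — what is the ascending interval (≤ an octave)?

The 7th of Bbm11 (Bb minor eleventh) is Ab; the 3rd of Cmaj7#5 (C augmented major seventh) is E.
From Ab to E: 8 semitones over a fifth = augmented.

augmented fifth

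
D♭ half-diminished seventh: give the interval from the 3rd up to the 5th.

Spelling the chord: D♭–F♭–A𝄫–C♭.
The 3rd is F♭ and the 5th is A𝄫.
3 letter names make it a third; at 3 semitones (a half step narrower than major) the quality is minor.

minor third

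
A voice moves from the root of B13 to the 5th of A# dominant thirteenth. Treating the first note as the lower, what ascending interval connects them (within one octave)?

augmented fourth

B13 has B as its root, and A# dominant thirteenth has E# as its 5th.
4 letter names make it a fourth; at 6 semitones (a half step wider than perfect) the quality is augmented.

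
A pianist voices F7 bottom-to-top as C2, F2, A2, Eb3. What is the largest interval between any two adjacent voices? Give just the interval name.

diminished fifth

Adjacent intervals: C2→F2 = perfect fourth; F2→A2 = major third; A2→Eb3 = diminished fifth.
The largest is A2 to Eb3, a diminished fifth (6 semitones).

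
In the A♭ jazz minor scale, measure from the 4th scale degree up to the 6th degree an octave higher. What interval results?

major tenth

Spelling the A♭ jazz minor scale: A♭ B♭ C♭ D♭ E♭ F G.
That puts D♭ below F.
Counting 10 letters and 16 half steps from D♭ gives a major tenth.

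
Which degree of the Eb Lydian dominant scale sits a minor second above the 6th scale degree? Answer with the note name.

The scale is Eb F G A Bb C Db.
The 6th scale degree is C; a minor second above that is Db — scale degree 7.

Db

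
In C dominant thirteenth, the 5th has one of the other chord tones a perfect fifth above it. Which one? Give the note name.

The chord tones of C13 are C–E–G–B♭–D–A.
The 5th is G. A perfect fifth above G is D.
D is the chord's 9th.

D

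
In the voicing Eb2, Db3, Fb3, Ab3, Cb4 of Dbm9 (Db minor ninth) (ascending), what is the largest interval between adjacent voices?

Adjacent intervals: Eb2→Db3 = minor seventh; Db3→Fb3 = minor third; Fb3→Ab3 = major third; Ab3→Cb4 = minor third.
The largest is Eb2 to Db3, a minor seventh (10 semitones).

minor seventh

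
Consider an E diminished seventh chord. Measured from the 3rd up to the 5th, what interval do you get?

minor third

Spelling the chord: E-G-Bb-Db.
The 3rd is G and the 5th is Bb.
From G to Bb: 3 semitones over a third = minor.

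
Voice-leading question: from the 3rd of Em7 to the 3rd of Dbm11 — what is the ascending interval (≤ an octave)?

d7

The 3rd of Em7 is G; the 3rd of Dbm11 is Fb.
From G to Fb: 9 semitones over a seventh = diminished.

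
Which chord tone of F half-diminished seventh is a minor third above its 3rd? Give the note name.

F half-diminished seventh: F A♭ C♭ E♭.
The 3rd is A♭. A minor third above A♭ is C♭.
C♭ is the chord's 5th.

Cb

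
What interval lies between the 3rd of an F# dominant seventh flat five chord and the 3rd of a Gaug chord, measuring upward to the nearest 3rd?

F# dominant seventh flat five has A# as its 3rd, and Gaug has B as its 3rd.
A# up to B is 1 semitone, a half step narrower than a major second, so the interval is minor.

minor second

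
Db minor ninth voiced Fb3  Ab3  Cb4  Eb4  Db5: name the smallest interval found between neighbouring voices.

Adjacent intervals: Fb3→Ab3 = major third; Ab3→Cb4 = minor third; Cb4→Eb4 = major third; Eb4→Db5 = minor seventh.
The smallest is Ab3 to Cb4, a minor third (3 semitones).

minor third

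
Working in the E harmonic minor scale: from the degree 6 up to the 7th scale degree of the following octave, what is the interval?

augmented ninth

Spelling the E harmonic minor scale: E F♯ G A B C D♯.
The degree 6 is C and the degree 7 (up an octave) is D♯.
C up to D♯ is 15 semitones, a half step wider than a major ninth, so the interval is augmented.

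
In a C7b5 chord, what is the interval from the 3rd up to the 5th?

C dominant seventh flat five: C E G♭ B♭.
That puts E below G♭.
From E to G♭: 2 semitones over a third = diminished.

diminished 3rd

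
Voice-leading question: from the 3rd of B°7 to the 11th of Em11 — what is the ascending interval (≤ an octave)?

B°7 has D as its 3rd, and Em11 has A as its 11th.
From D to A is 7 semitones, exactly the perfect fifth.

perfect fifth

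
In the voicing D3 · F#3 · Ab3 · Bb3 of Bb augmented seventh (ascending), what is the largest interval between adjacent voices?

Adjacent intervals: D3→F#3 = major third; F#3→Ab3 = diminished third; Ab3→Bb3 = major second.
The largest is D3 to F#3, a major third (4 semitones).

major 3rd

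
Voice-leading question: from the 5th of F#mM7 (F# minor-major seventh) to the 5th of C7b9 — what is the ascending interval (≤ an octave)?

The 5th of F#mM7 (F# minor-major seventh) is C#; the 5th of C7b9 is G.
From C# to G: 6 semitones over a fifth = diminished.

diminished fifth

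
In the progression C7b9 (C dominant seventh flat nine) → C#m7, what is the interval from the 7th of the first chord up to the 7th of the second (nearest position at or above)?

A1

The 7th of C7b9 (C dominant seventh flat nine) is Bb; the 7th of C#m7 is B.
Bb up to B is 1 semitone, a half step wider than a perfect unison, so the interval is augmented.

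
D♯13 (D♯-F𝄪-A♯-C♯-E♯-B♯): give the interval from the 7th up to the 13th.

That puts C♯ below B♯.
From C♯ to B♯ is 11 semitones, exactly the major seventh.

M7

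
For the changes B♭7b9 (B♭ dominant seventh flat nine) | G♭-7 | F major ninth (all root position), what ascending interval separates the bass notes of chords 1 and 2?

The roots are B♭ and G♭.
B♭ up to G♭ is 8 semitones, a half step narrower than a major sixth, so the interval is minor.

minor sixth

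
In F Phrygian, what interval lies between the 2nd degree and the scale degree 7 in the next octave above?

The scale runs F Gb Ab Bb C Db Eb.
So we need the interval from Gb up to Eb.
Gb up to Eb spans 13 letter names and 21 semitones — a major thirteenth.

M13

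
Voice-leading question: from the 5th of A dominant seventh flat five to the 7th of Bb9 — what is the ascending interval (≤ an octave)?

perfect fourth

A dominant seventh flat five has Eb as its 5th, and Bb9 has Ab as its 7th.
Eb up to Ab spans 4 letter names and 5 semitones — a perfect fourth.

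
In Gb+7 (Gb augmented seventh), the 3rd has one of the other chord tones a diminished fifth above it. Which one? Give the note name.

Gb+7 is spelled Gb, Bb, D, Fb.
The 3rd is Bb. A diminished fifth above Bb is Fb.
Fb is the chord's 7th.

Fb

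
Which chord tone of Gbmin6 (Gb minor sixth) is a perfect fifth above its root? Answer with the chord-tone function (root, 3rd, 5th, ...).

5th

The chord tones of Gbmin6 (Gb minor sixth) are Gb-Bbb-Db-Eb.
The root is Gb. A perfect fifth above Gb is Db.
Db is the chord's 5th.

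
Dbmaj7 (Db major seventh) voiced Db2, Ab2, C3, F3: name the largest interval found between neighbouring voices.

Adjacent intervals: Db2→Ab2 = perfect fifth; Ab2→C3 = major third; C3→F3 = perfect fourth.
The largest is Db2 to Ab2, a perfect fifth (7 semitones).

P5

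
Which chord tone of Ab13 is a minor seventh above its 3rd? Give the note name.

Ab13 (Ab dominant thirteenth) is spelled Ab-C-Eb-Gb-Bb-F.
The 3rd is C. A minor seventh above C is Bb.
Bb is the chord's 9th.

Bb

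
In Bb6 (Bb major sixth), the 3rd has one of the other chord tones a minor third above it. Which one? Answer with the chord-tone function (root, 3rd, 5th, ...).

Spelling the chord: Bb, D, F, G.
The 3rd is D. A minor third above D is F.
F is the chord's 5th.

5th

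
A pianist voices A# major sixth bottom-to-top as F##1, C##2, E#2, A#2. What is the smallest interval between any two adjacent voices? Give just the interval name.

Adjacent intervals: F##1→C##2 = perfect fifth; C##2→E#2 = minor third; E#2→A#2 = perfect fourth.
The smallest is C##2 to E#2, a minor third (3 semitones).

minor third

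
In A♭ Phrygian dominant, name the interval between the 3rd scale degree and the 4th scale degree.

minor second

Spelling A♭ Phrygian dominant: A♭ B𝄫 C D♭ E♭ F♭ G♭.
The 3rd scale degree is C and the 4th degree is D♭.
From C to D♭: 1 semitone over a second = minor.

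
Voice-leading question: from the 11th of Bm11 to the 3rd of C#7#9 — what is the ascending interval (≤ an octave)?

The 11th of Bm11 is E; the 3rd of C#7#9 is E#.
E up to E# is 1 semitone, a half step wider than a perfect unison, so the interval is augmented.

augmented 1st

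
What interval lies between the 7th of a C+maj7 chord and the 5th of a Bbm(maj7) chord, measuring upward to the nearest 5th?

diminished fifth

The 7th of C+maj7 is B; the 5th of Bbm(maj7) is F.
5 letter names make it a fifth; at 6 semitones (a half step narrower than perfect) the quality is diminished.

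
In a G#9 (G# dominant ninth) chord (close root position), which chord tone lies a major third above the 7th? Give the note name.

A#

G#9: G# B# D# F# A#.
The 7th is F#. A major third above F# is A#.
A# is the chord's 9th.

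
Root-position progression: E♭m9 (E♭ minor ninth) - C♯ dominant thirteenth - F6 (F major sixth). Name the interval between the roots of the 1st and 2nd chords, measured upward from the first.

The roots are E♭ and C♯.
From E♭ to C♯: 10 semitones over a sixth = augmented.

A6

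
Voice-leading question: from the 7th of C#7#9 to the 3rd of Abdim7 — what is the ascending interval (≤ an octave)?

diminished second

The 7th of C#7#9 is B; the 3rd of Abdim7 is Cb.
2 letter names make it a second; at 0 semitones (a whole step narrower than major) the quality is diminished.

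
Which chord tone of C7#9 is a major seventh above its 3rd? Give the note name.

D#

The chord tones of C7#9 are C–E–G–B♭–D♯.
The 3rd is E. A major seventh above E is D♯.
D♯ is the chord's 9th.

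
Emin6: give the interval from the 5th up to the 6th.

major second

Emin6 (E minor sixth): E G B C♯.
So we need the interval from B up to C♯.
B up to C♯ spans 2 letter names and 2 semitones — a major second.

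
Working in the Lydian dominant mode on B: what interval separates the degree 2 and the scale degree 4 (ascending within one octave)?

B lydian dominant: B C# D# E# F# G# A.
That puts C# below E#.
From C# to E# is 4 semitones, exactly the major third.

M3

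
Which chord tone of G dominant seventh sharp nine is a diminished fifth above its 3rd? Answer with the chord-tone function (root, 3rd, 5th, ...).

G7#9 (G dominant seventh sharp nine): G, B, D, F, A#.
The 3rd is B. A diminished fifth above B is F.
F is the chord's 7th.

7th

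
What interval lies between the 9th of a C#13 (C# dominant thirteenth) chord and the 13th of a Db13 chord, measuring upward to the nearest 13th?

C#13 (C# dominant thirteenth) has D# as its 9th, and Db13 has Bb as its 13th.
D# up to Bb is 7 semitones, a whole step narrower than a major sixth, so the interval is diminished.

d6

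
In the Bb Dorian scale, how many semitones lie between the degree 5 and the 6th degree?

2

The scale is Bb C Db Eb F G Ab.
F up to G is a major second — 2 semitones.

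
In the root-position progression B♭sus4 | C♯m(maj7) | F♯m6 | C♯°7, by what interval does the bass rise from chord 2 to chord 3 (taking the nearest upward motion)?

The roots are C♯ and F♯.
C♯ up to F♯ spans 4 letter names and 5 semitones — a perfect fourth.

P4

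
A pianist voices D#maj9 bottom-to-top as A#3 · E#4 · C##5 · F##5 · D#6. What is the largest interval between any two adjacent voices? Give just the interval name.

Adjacent intervals: A#3→E#4 = perfect fifth; E#4→C##5 = major sixth; C##5→F##5 = perfect fourth; F##5→D#6 = minor sixth.
The largest is E#4 to C##5, a major sixth (9 semitones).

major sixth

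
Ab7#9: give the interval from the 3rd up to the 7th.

d5

The chord tones of Ab7#9 are Ab, C, Eb, Gb, B.
So we need the interval from C up to Gb.
From C to Gb: 6 semitones over a fifth = diminished.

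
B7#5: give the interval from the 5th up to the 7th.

Spelling the chord: B–D#–F##–A.
The 5th is F## and the 7th is A.
3 letter names make it a third; at 2 semitones (a whole step narrower than major) the quality is diminished.

diminished 3rd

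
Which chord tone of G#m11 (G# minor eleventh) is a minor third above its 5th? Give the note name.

The chord tones of G#m11 are G# B D# F# A# C#.
The 5th is D#. A minor third above D# is F#.
F# is the chord's 7th.

F#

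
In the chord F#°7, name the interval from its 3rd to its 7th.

F#dim7 is spelled F#-A-C-Eb.
3rd = A; 7th = Eb.
5 letter names make it a fifth; at 6 semitones (a half step narrower than perfect) the quality is diminished.

d5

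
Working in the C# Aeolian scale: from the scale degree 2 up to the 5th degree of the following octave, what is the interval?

perfect eleventh

Spelling the C# Aeolian scale: C# D# E F# G# A B.
That puts D# below G#.
Counting 11 letters and 17 half steps from D# gives a perfect eleventh.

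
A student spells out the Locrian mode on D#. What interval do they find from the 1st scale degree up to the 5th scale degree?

diminished fifth

The scale runs D# E F# G# A B C#.
1st scale degree = D#; scale degree 5 = A.
D# up to A is 6 semitones, a half step narrower than a perfect fifth, so the interval is diminished.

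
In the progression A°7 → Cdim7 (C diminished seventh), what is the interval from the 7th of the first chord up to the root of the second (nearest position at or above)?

A°7 has G♭ as its 7th, and Cdim7 (C diminished seventh) has C as its root.
4 letter names make it a fourth; at 6 semitones (a half step wider than perfect) the quality is augmented.

augmented fourth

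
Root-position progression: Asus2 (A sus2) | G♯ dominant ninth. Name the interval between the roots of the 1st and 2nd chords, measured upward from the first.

M7

The roots are A and G♯.
From A to G♯ is 11 semitones, exactly the major seventh.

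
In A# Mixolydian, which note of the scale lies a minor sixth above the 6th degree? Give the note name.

D#

The scale is A# B# C## D# E# F## G#.
The 6th degree is F##; a minor sixth above that is D# — scale degree 4.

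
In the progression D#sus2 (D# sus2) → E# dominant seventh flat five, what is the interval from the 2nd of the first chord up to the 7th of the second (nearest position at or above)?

minor seventh

The 2nd of D#sus2 (D# sus2) is E#; the 7th of E# dominant seventh flat five is D#.
From E# to D#: 10 semitones over a seventh = minor.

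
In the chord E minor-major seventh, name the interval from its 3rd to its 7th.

augmented fifth

EmM7 (E minor-major seventh): E–G–B–D♯.
So we need the interval from G up to D♯.
G up to D♯ is 8 semitones, a half step wider than a perfect fifth, so the interval is augmented.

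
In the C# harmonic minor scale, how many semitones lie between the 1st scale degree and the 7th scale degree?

The scale is C# D# E F# G# A B#.
C# up to B# is a major seventh — 11 semitones.

11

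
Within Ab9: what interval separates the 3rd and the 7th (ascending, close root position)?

diminished fifth

Ab dominant ninth is spelled Ab-C-Eb-Gb-Bb.
That puts C below Gb.
From C to Gb: 6 semitones over a fifth = diminished.
This 3–7 tritone is the characteristic tension at the heart of the dominant sound.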